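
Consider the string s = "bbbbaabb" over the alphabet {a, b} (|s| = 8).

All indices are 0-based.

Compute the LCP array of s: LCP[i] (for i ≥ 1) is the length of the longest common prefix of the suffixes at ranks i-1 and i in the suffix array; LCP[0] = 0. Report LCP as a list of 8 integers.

sorted suffixes:
  #0 SA[0]=4  'aabb'
  #1 SA[1]=5  'abb'
  #2 SA[2]=7  'b'
  #3 SA[3]=3  'baabb'
  #4 SA[4]=6  'bb'
  #5 SA[5]=2  'bbaabb'
  #6 SA[6]=1  'bbbaabb'
  #7 SA[7]=0  'bbbbaabb'

SA = [4, 5, 7, 3, 6, 2, 1, 0]
i: (SA[i-1],SA[i]) lcp shared
  1: (4,5) 1 'a'
  2: (5,7) 0 ''
  3: (7,3) 1 'b'
  4: (3,6) 1 'b'
  5: (6,2) 2 'bb'
  6: (2,1) 2 'bb'
  7: (1,0) 3 'bbb'

[0, 1, 0, 1, 1, 2, 2, 3]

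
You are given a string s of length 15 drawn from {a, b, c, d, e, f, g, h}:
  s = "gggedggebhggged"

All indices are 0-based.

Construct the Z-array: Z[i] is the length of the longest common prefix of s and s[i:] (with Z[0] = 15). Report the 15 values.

[15, 2, 1, 0, 0, 2, 1, 0, 0, 0, 5, 2, 1, 0, 0]

Z[0]=15
i=1: i≥r, start 0; Z[1]=2 extend→box=[1,3)
i=2: min(r-i=1, Z[1]=2)=1; Z[2]=1
i=3: i≥r, start 0; Z[3]=0
i=4: i≥r, start 0; Z[4]=0
i=5: i≥r, start 0; Z[5]=2 extend→box=[5,7)
i=6: min(r-i=1, Z[1]=2)=1; Z[6]=1
i=7: i≥r, start 0; Z[7]=0
i=8: i≥r, start 0; Z[8]=0
i=9: i≥r, start 0; Z[9]=0
i=10: i≥r, start 0; Z[10]=5 extend→box=[10,15)
i=11: min(r-i=4, Z[1]=2)=2; Z[11]=2
i=12: min(r-i=3, Z[2]=1)=1; Z[12]=1
i=13: min(r-i=2, Z[3]=0)=0; Z[13]=0
i=14: min(r-i=1, Z[4]=0)=0; Z[14]=0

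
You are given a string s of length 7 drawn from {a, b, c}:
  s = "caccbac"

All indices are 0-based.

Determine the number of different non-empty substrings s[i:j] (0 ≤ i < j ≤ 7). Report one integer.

23

rank | idx | suffix
   0 |   5 | ac
   1 |   1 | accbac
   2 |   4 | bac
   3 |   6 | c
   4 |   0 | caccbac
   5 |   3 | cbac
   6 |   2 | ccbac

SA = [5, 1, 4, 6, 0, 3, 2]
rank  pair      lcp
   1  s[5:],s[1:]  2  'ac'
   2  s[1:],s[4:]  0  ''
   3  s[4:],s[6:]  0  ''
   4  s[6:],s[0:]  1  'c'
   5  s[0:],s[3:]  1  'c'
   6  s[3:],s[2:]  1  'c'

n(n+1)/2 = 7·8/2 = 28
Σ LCP = 0 + 2 + 0 + 0 + 1 + 1 + 1 = 5
distinct = 28 − 5 = 23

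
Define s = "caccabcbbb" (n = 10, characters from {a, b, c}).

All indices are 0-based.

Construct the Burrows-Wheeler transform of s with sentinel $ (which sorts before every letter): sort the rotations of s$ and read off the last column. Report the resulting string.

rank  rotation     last
    0  $caccabcbbb  b
    1  abcbbb$cacc  c
    2  accabcbbb$c  c
    3  b$caccabcbb  b
    4  bb$caccabcb  b
    5  bbb$caccabc  c
    6  bcbbb$cacca  a
    7  cabcbbb$cac  c
    8  caccabcbbb$  $
    9  cbbb$caccab  b
   10  ccabcbbb$ca  a

bccbbcac$ba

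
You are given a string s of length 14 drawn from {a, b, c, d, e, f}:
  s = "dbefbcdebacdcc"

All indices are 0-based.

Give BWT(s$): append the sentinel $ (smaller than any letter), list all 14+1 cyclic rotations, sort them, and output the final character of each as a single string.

rank  rotation         last
    0  $dbefbcdebacdcc  c
    1  acdcc$dbefbcdeb  b
    2  bacdcc$dbefbcde  e
    3  bcdebacdcc$dbef  f
    4  befbcdebacdcc$d  d
    5  c$dbefbcdebacdc  c
    6  cc$dbefbcdebacd  d
    7  cdcc$dbefbcdeba  a
    8  cdebacdcc$dbefb  b
    9  dbefbcdebacdcc$  $
   10  dcc$dbefbcdebac  c
   11  debacdcc$dbefbc  c
   12  ebacdcc$dbefbcd  d
   13  efbcdebacdcc$db  b
   14  fbcdebacdcc$dbe  e

cbefdcdab$ccdbe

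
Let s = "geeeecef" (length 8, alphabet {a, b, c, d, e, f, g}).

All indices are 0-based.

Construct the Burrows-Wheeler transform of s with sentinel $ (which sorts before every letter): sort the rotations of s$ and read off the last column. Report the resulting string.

feeeegce$

rank  rotation   last
    0  $geeeecef  f
    1  cef$geeee  e
    2  ecef$geee  e
    3  eecef$gee  e
    4  eeecef$ge  e
    5  eeeecef$g  g
    6  ef$geeeec  c
    7  f$geeeece  e
    8  geeeecef$  $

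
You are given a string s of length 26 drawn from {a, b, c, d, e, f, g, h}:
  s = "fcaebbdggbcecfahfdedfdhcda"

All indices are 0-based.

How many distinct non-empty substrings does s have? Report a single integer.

rank | idx | suffix
   0 |  25 | a
   1 |   2 | aebbdggbcecfahfdedfdhcda
   2 |  14 | ahfdedfdhcda
   3 |   4 | bbdggbcecfahfdedfdhcda
   4 |   9 | bcecfahfdedfdhcda
   5 |   5 | bdggbcecfahfdedfdhcda
   6 |   1 | caebbdggbcecfahfdedfdhcda
   7 |  23 | cda
   8 |  10 | cecfahfdedfdhcda
   9 |  12 | cfahfdedfdhcda
  10 |  24 | da
  11 |  17 | dedfdhcda
  12 |  19 | dfdhcda
  13 |   6 | dggbcecfahfdedfdhcda
  14 |  21 | dhcda
  15 |   3 | ebbdggbcecfahfdedfdhcda
  16 |  11 | ecfahfdedfdhcda
  17 |  18 | edfdhcda
  18 |  13 | fahfdedfdhcda
  19 |   0 | fcaebbdggbcecfahfdedfdhcda
  20 |  16 | fdedfdhcda
  21 |  20 | fdhcda
  22 |   8 | gbcecfahfdedfdhcda
  23 |   7 | ggbcecfahfdedfdhcda
  24 |  22 | hcda
  25 |  15 | hfdedfdhcda

SA = [25, 2, 14, 4, 9, 5, 1, 23, 10, 12, 24, 17, 19, 6, 21, 3, 11, 18, 13, 0, 16, 20, 8, 7, 22, 15]
[i] adj suffixes → lcp
  [1] 25/2 → 1 ('a')
  [2] 2/14 → 1 ('a')
  [3] 14/4 → 0 ('')
  [4] 4/9 → 1 ('b')
  [5] 9/5 → 1 ('b')
  [6] 5/1 → 0 ('')
  [7] 1/23 → 1 ('c')
  [8] 23/10 → 1 ('c')
  [9] 10/12 → 1 ('c')
  [10] 12/24 → 0 ('')
  [11] 24/17 → 1 ('d')
  [12] 17/19 → 1 ('d')
  [13] 19/6 → 1 ('d')
  [14] 6/21 → 1 ('d')
  [15] 21/3 → 0 ('')
  [16] 3/11 → 1 ('e')
  [17] 11/18 → 1 ('e')
  [18] 18/13 → 0 ('')
  [19] 13/0 → 1 ('f')
  [20] 0/16 → 1 ('f')
  [21] 16/20 → 2 ('fd')
  [22] 20/8 → 0 ('')
  [23] 8/7 → 1 ('g')
  [24] 7/22 → 0 ('')
  [25] 22/15 → 1 ('h')

n(n+1)/2 = 26·27/2 = 351
Σ LCP = 0 + 1 + 1 + 0 + 1 + 1 + 0 + 1 + 1 + 1 + 0 + 1 + 1 + 1 + 1 + 0 + 1 + 1 + 0 + 1 + 1 + 2 + 0 + 1 + 0 + 1 = 19
distinct = 351 − 19 = 332

332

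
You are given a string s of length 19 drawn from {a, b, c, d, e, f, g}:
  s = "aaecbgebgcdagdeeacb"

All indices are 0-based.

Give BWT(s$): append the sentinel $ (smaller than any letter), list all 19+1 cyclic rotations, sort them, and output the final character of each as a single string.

b$eadcecaegcgegadbab

rank  rotation              last
    0  $aaecbgebgcdagdeeacb  b
    1  aaecbgebgcdagdeeacb$  $
    2  acb$aaecbgebgcdagdee  e
    3  aecbgebgcdagdeeacb$a  a
    4  agdeeacb$aaecbgebgcd  d
    5  b$aaecbgebgcdagdeeac  c
    6  bgcdagdeeacb$aaecbge  e
    7  bgebgcdagdeeacb$aaec  c
    8  cb$aaecbgebgcdagdeea  a
    9  cbgebgcdagdeeacb$aae  e
   10  cdagdeeacb$aaecbgebg  g
   11  dagdeeacb$aaecbgebgc  c
   12  deeacb$aaecbgebgcdag  g
   13  eacb$aaecbgebgcdagde  e
   14  ebgcdagdeeacb$aaecbg  g
   15  ecbgebgcdagdeeacb$aa  a
   16  eeacb$aaecbgebgcdagd  d
   17  gcdagdeeacb$aaecbgeb  b
   18  gdeeacb$aaecbgebgcda  a
   19  gebgcdagdeeacb$aaecb  b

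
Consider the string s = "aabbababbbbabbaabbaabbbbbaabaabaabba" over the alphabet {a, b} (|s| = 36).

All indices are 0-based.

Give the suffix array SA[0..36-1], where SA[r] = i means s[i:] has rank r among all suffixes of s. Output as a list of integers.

[35, 25, 28, 31, 14, 0, 18, 26, 29, 4, 32, 11, 15, 1, 6, 19, 34, 24, 27, 30, 13, 17, 3, 10, 5, 33, 23, 12, 16, 2, 9, 22, 8, 21, 7, 20]

rank→(start, suffix):
  0 → (35, 'a')
  1 → (25, 'aabaabaabba')
  2 → (28, 'aabaabba')
  3 → (31, 'aabba')
  4 → (14, 'aabbaabbbbbaabaabaabba')
  5 → (0, 'aabbababbbbabbaabbaabbbbbaabaabaabba')
  6 → (18, 'aabbbbbaabaabaabba')
  7 → (26, 'abaabaabba')
  8 → (29, 'abaabba')
  9 → (4, 'ababbbbabbaabbaabbbbbaabaabaabba')
  10 → (32, 'abba')
  11 → (11, 'abbaabbaabbbbbaabaabaabba')
  12 → (15, 'abbaabbbbbaabaabaabba')
  13 → (1, 'abbababbbbabbaabbaabbbbbaabaabaabba')
  14 → (6, 'abbbbabbaabbaabbbbbaabaabaabba')
  15 → (19, 'abbbbbaabaabaabba')
  16 → (34, 'ba')
  17 → (24, 'baabaabaabba')
  18 → (27, 'baabaabba')
  19 → (30, 'baabba')
  20 → (13, 'baabbaabbbbbaabaabaabba')
  21 → (17, 'baabbbbbaabaabaabba')
  22 → (3, 'bababbbbabbaabbaabbbbbaabaabaabba')
  23 → (10, 'babbaabbaabbbbbaabaabaabba')
  24 → (5, 'babbbbabbaabbaabbbbbaabaabaabba')
  25 → (33, 'bba')
  26 → (23, 'bbaabaabaabba')
  27 → (12, 'bbaabbaabbbbbaabaabaabba')
  28 → (16, 'bbaabbbbbaabaabaabba')
  29 → (2, 'bbababbbbabbaabbaabbbbbaabaabaabba')
  30 → (9, 'bbabbaabbaabbbbbaabaabaabba')
  31 → (22, 'bbbaabaabaabba')
  32 → (8, 'bbbabbaabbaabbbbbaabaabaabba')
  33 → (21, 'bbbbaabaabaabba')
  34 → (7, 'bbbbabbaabbaabbbbbaabaabaabba')
  35 → (20, 'bbbbbaabaabaabba')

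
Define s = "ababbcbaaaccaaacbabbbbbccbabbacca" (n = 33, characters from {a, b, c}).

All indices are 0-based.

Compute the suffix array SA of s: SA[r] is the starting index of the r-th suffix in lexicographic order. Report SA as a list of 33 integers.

rank→(start, suffix):
  0 → (32, 'a')
  1 → (12, 'aaacbabbbbbccbabbacca')
  2 → (7, 'aaaccaaacbabbbbbccbabbacca')
  3 → (13, 'aacbabbbbbccbabbacca')
  4 → (8, 'aaccaaacbabbbbbccbabbacca')
  5 → (0, 'ababbcbaaaccaaacbabbbbbccbabbacca')
  6 → (26, 'abbacca')
  7 → (17, 'abbbbbccbabbacca')
  8 → (2, 'abbcbaaaccaaacbabbbbbccbabbacca')
  9 → (14, 'acbabbbbbccbabbacca')
  10 → (29, 'acca')
  11 → (9, 'accaaacbabbbbbccbabbacca')
  12 → (6, 'baaaccaaacbabbbbbccbabbacca')
  13 → (25, 'babbacca')
  14 → (16, 'babbbbbccbabbacca')
  15 → (1, 'babbcbaaaccaaacbabbbbbccbabbacca')
  16 → (28, 'bacca')
  17 → (27, 'bbacca')
  18 → (18, 'bbbbbccbabbacca')
  19 → (19, 'bbbbccbabbacca')
  20 → (20, 'bbbccbabbacca')
  21 → (3, 'bbcbaaaccaaacbabbbbbccbabbacca')
  22 → (21, 'bbccbabbacca')
  23 → (4, 'bcbaaaccaaacbabbbbbccbabbacca')
  24 → (22, 'bccbabbacca')
  25 → (31, 'ca')
  26 → (11, 'caaacbabbbbbccbabbacca')
  27 → (5, 'cbaaaccaaacbabbbbbccbabbacca')
  28 → (24, 'cbabbacca')
  29 → (15, 'cbabbbbbccbabbacca')
  30 → (30, 'cca')
  31 → (10, 'ccaaacbabbbbbccbabbacca')
  32 → (23, 'ccbabbacca')

[32, 12, 7, 13, 8, 0, 26, 17, 2, 14, 29, 9, 6, 25, 16, 1, 28, 27, 18, 19, 20, 3, 21, 4, 22, 31, 11, 5, 24, 15, 30, 10, 23]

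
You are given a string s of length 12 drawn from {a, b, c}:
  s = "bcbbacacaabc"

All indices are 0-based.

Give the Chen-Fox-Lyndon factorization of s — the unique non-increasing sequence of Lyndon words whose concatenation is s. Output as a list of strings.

["bc", "b", "b", "ac", "ac", "aabc"]

emit factor 1: 'bc' (i=0, period=2)
emit factor 2: 'b' (i=2, period=1)
emit factor 3: 'b' (i=3, period=1)
emit factor 4: 'ac' (i=4, period=2)
emit factor 5: 'ac' (i=6, period=2)
emit factor 6: 'aabc' (i=8, period=4)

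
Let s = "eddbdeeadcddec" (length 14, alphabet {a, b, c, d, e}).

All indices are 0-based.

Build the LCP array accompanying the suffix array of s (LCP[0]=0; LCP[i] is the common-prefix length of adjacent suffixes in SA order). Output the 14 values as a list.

sorted suffixes:
  #0 SA[0]=7  'adcddec'
  #1 SA[1]=3  'bdeeadcddec'
  #2 SA[2]=13  'c'
  #3 SA[3]=9  'cddec'
  #4 SA[4]=2  'dbdeeadcddec'
  #5 SA[5]=8  'dcddec'
  #6 SA[6]=1  'ddbdeeadcddec'
  #7 SA[7]=10  'ddec'
  #8 SA[8]=11  'dec'
  #9 SA[9]=4  'deeadcddec'
  #10 SA[10]=6  'eadcddec'
  #11 SA[11]=12  'ec'
  #12 SA[12]=0  'eddbdeeadcddec'
  #13 SA[13]=5  'eeadcddec'

SA = [7, 3, 13, 9, 2, 8, 1, 10, 11, 4, 6, 12, 0, 5]
i: (SA[i-1],SA[i]) lcp shared
  1: (7,3) 0 ''
  2: (3,13) 0 ''
  3: (13,9) 1 'c'
  4: (9,2) 0 ''
  5: (2,8) 1 'd'
  6: (8,1) 1 'd'
  7: (1,10) 2 'dd'
  8: (10,11) 1 'd'
  9: (11,4) 2 'de'
  10: (4,6) 0 ''
  11: (6,12) 1 'e'
  12: (12,0) 1 'e'
  13: (0,5) 1 'e'

[0, 0, 0, 1, 0, 1, 1, 2, 1, 2, 0, 1, 1, 1]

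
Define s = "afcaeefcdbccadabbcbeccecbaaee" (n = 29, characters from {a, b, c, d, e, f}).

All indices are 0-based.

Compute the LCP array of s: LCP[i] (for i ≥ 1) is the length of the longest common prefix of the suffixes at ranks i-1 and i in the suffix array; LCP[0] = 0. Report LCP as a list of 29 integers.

rank | idx | suffix
   0 |  25 | aaee
   1 |  14 | abbcbeccecbaaee
   2 |  12 | adabbcbeccecbaaee
   3 |  26 | aee
   4 |   3 | aeefcdbccadabbcbeccecbaaee
   5 |   0 | afcaeefcdbccadabbcbeccecbaaee
   6 |  24 | baaee
   7 |  15 | bbcbeccecbaaee
   8 |  16 | bcbeccecbaaee
   9 |   9 | bccadabbcbeccecbaaee
  10 |  18 | beccecbaaee
  11 |  11 | cadabbcbeccecbaaee
  12 |   2 | caeefcdbccadabbcbeccecbaaee
  13 |  23 | cbaaee
  14 |  17 | cbeccecbaaee
  15 |  10 | ccadabbcbeccecbaaee
  16 |  20 | ccecbaaee
  17 |   7 | cdbccadabbcbeccecbaaee
  18 |  21 | cecbaaee
  19 |  13 | dabbcbeccecbaaee
  20 |   8 | dbccadabbcbeccecbaaee
  21 |  28 | e
  22 |  22 | ecbaaee
  23 |  19 | eccecbaaee
  24 |  27 | ee
  25 |   4 | eefcdbccadabbcbeccecbaaee
  26 |   5 | efcdbccadabbcbeccecbaaee
  27 |   1 | fcaeefcdbccadabbcbeccecbaaee
  28 |   6 | fcdbccadabbcbeccecbaaee

SA = [25, 14, 12, 26, 3, 0, 24, 15, 16, 9, 18, 11, 2, 23, 17, 10, 20, 7, 21, 13, 8, 28, 22, 19, 27, 4, 5, 1, 6]
rank  pair      lcp
   1  s[25:],s[14:]  1  'a'
   2  s[14:],s[12:]  1  'a'
   3  s[12:],s[26:]  1  'a'
   4  s[26:],s[3:]  3  'aee'
   5  s[3:],s[0:]  1  'a'
   6  s[0:],s[24:]  0  ''
   7  s[24:],s[15:]  1  'b'
   8  s[15:],s[16:]  1  'b'
   9  s[16:],s[9:]  2  'bc'
  10  s[9:],s[18:]  1  'b'
  11  s[18:],s[11:]  0  ''
  12  s[11:],s[2:]  2  'ca'
  13  s[2:],s[23:]  1  'c'
  14  s[23:],s[17:]  2  'cb'
  15  s[17:],s[10:]  1  'c'
  16  s[10:],s[20:]  2  'cc'
  17  s[20:],s[7:]  1  'c'
  18  s[7:],s[21:]  1  'c'
  19  s[21:],s[13:]  0  ''
  20  s[13:],s[8:]  1  'd'
  21  s[8:],s[28:]  0  ''
  22  s[28:],s[22:]  1  'e'
  23  s[22:],s[19:]  2  'ec'
  24  s[19:],s[27:]  1  'e'
  25  s[27:],s[4:]  2  'ee'
  26  s[4:],s[5:]  1  'e'
  27  s[5:],s[1:]  0  ''
  28  s[1:],s[6:]  2  'fc'

[0, 1, 1, 1, 3, 1, 0, 1, 1, 2, 1, 0, 2, 1, 2, 1, 2, 1, 1, 0, 1, 0, 1, 2, 1, 2, 1, 0, 2]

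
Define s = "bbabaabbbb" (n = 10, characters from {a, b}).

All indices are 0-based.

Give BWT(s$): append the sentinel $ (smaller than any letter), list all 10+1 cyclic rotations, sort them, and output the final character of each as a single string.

rank  rotation     last
    0  $bbabaabbbb  b
    1  aabbbb$bbab  b
    2  abaabbbb$bb  b
    3  abbbb$bbaba  a
    4  b$bbabaabbb  b
    5  baabbbb$bba  a
    6  babaabbbb$b  b
    7  bb$bbabaabb  b
    8  bbabaabbbb$  $
    9  bbb$bbabaab  b
   10  bbbb$bbabaa  a

bbbababb$ba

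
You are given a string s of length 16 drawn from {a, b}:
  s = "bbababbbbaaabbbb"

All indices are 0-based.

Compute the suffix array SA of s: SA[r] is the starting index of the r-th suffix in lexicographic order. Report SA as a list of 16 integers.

rank | idx | suffix
   0 |   9 | aaabbbb
   1 |  10 | aabbbb
   2 |   2 | ababbbbaaabbbb
   3 |  11 | abbbb
   4 |   4 | abbbbaaabbbb
   5 |  15 | b
   6 |   8 | baaabbbb
   7 |   1 | bababbbbaaabbbb
   8 |   3 | babbbbaaabbbb
   9 |  14 | bb
  10 |   7 | bbaaabbbb
  11 |   0 | bbababbbbaaabbbb
  12 |  13 | bbb
  13 |   6 | bbbaaabbbb
  14 |  12 | bbbb
  15 |   5 | bbbbaaabbbb

[9, 10, 2, 11, 4, 15, 8, 1, 3, 14, 7, 0, 13, 6, 12, 5]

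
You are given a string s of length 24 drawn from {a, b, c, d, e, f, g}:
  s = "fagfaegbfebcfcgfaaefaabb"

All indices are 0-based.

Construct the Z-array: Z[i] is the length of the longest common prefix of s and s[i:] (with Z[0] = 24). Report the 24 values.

Z[0]=24
i=1: fresh scan; Z[1]=0
i=2: fresh scan; Z[2]=0
i=3: fresh scan; Z[3]=2 extend→box=[3,5)
i=4: min(r-i=1, Z[1]=0)=0; Z[4]=0
i=5: fresh scan; Z[5]=0
i=6: fresh scan; Z[6]=0
i=7: fresh scan; Z[7]=0
i=8: fresh scan; Z[8]=1 extend→box=[8,9)
i=9: fresh scan; Z[9]=0
i=10: fresh scan; Z[10]=0
i=11: fresh scan; Z[11]=0
i=12: fresh scan; Z[12]=1 extend→box=[12,13)
i=13: fresh scan; Z[13]=0
i=14: fresh scan; Z[14]=0
i=15: fresh scan; Z[15]=2 extend→box=[15,17)
i=16: min(r-i=1, Z[1]=0)=0; Z[16]=0
i=17: fresh scan; Z[17]=0
i=18: fresh scan; Z[18]=0
i=19: fresh scan; Z[19]=2 extend→box=[19,21)
i=20: min(r-i=1, Z[1]=0)=0; Z[20]=0
i=21: fresh scan; Z[21]=0
i=22: fresh scan; Z[22]=0
i=23: fresh scan; Z[23]=0

[24, 0, 0, 2, 0, 0, 0, 0, 1, 0, 0, 0, 1, 0, 0, 2, 0, 0, 0, 2, 0, 0, 0, 0]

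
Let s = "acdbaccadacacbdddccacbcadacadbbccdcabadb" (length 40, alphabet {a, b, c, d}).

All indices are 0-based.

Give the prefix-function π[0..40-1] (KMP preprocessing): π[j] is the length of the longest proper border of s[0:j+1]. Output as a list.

[0, 0, 0, 0, 1, 2, 0, 1, 0, 1, 2, 1, 2, 0, 0, 0, 0, 0, 0, 1, 2, 0, 0, 1, 0, 1, 2, 1, 0, 0, 0, 0, 0, 0, 0, 1, 0, 1, 0, 0]

π[0] = 0
j=1 s[j]='c': π[1]=0 (border '')
j=2 s[j]='d': π[2]=0 (border '')
j=3 s[j]='b': π[3]=0 (border '')
j=4 s[j]='a': π[4]=1 (border 'a')
j=5 s[j]='c': π[5]=2 (border 'ac')
j=6 s[j]='c': k: 2→0; π[6]=0 (border '')
j=7 s[j]='a': π[7]=1 (border 'a')
j=8 s[j]='d': k: 1→0; π[8]=0 (border '')
j=9 s[j]='a': π[9]=1 (border 'a')
j=10 s[j]='c': π[10]=2 (border 'ac')
j=11 s[j]='a': k: 2→0; π[11]=1 (border 'a')
j=12 s[j]='c': π[12]=2 (border 'ac')
j=13 s[j]='b': k: 2→0; π[13]=0 (border '')
j=14 s[j]='d': π[14]=0 (border '')
j=15 s[j]='d': π[15]=0 (border '')
j=16 s[j]='d': π[16]=0 (border '')
j=17 s[j]='c': π[17]=0 (border '')
j=18 s[j]='c': π[18]=0 (border '')
j=19 s[j]='a': π[19]=1 (border 'a')
j=20 s[j]='c': π[20]=2 (border 'ac')
j=21 s[j]='b': k: 2→0; π[21]=0 (border '')
j=22 s[j]='c': π[22]=0 (border '')
j=23 s[j]='a': π[23]=1 (border 'a')
j=24 s[j]='d': k: 1→0; π[24]=0 (border '')
j=25 s[j]='a': π[25]=1 (border 'a')
j=26 s[j]='c': π[26]=2 (border 'ac')
j=27 s[j]='a': k: 2→0; π[27]=1 (border 'a')
j=28 s[j]='d': k: 1→0; π[28]=0 (border '')
j=29 s[j]='b': π[29]=0 (border '')
j=30 s[j]='b': π[30]=0 (border '')
j=31 s[j]='c': π[31]=0 (border '')
j=32 s[j]='c': π[32]=0 (border '')
j=33 s[j]='d': π[33]=0 (border '')
j=34 s[j]='c': π[34]=0 (border '')
j=35 s[j]='a': π[35]=1 (border 'a')
j=36 s[j]='b': k: 1→0; π[36]=0 (border '')
j=37 s[j]='a': π[37]=1 (border 'a')
j=38 s[j]='d': k: 1→0; π[38]=0 (border '')
j=39 s[j]='b': π[39]=0 (border '')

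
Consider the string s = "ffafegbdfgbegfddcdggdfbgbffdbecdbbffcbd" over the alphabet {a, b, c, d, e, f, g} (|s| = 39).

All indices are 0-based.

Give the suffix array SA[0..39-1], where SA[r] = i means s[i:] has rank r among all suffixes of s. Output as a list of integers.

[2, 32, 37, 6, 28, 10, 33, 24, 22, 36, 30, 16, 38, 31, 27, 15, 14, 20, 7, 17, 29, 4, 11, 1, 21, 35, 26, 13, 3, 0, 34, 25, 8, 5, 9, 23, 19, 12, 18]

sorted suffixes:
  #0 SA[0]=2  'afegbdfgbegfddcdggdfbgbffdbecdbbffcbd'
  #1 SA[1]=32  'bbffcbd'
  #2 SA[2]=37  'bd'
  #3 SA[3]=6  'bdfgbegfddcdggdfbgbffdbecdbbffcbd'
  #4 SA[4]=28  'becdbbffcbd'
  #5 SA[5]=10  'begfddcdggdfbgbffdbecdbbffcbd'
  #6 SA[6]=33  'bffcbd'
  #7 SA[7]=24  'bffdbecdbbffcbd'
  #8 SA[8]=22  'bgbffdbecdbbffcbd'
  #9 SA[9]=36  'cbd'
  #10 SA[10]=30  'cdbbffcbd'
  #11 SA[11]=16  'cdggdfbgbffdbecdbbffcbd'
  #12 SA[12]=38  'd'
  #13 SA[13]=31  'dbbffcbd'
  #14 SA[14]=27  'dbecdbbffcbd'
  #15 SA[15]=15  'dcdggdfbgbffdbecdbbffcbd'
  #16 SA[16]=14  'ddcdggdfbgbffdbecdbbffcbd'
  #17 SA[17]=20  'dfbgbffdbecdbbffcbd'
  #18 SA[18]=7  'dfgbegfddcdggdfbgbffdbecdbbffcbd'
  #19 SA[19]=17  'dggdfbgbffdbecdbbffcbd'
  #20 SA[20]=29  'ecdbbffcbd'
  #21 SA[21]=4  'egbdfgbegfddcdggdfbgbffdbecdbbffcbd'
  #22 SA[22]=11  'egfddcdggdfbgbffdbecdbbffcbd'
  #23 SA[23]=1  'fafegbdfgbegfddcdggdfbgbffdbecdbbffcbd'
  #24 SA[24]=21  'fbgbffdbecdbbffcbd'
  #25 SA[25]=35  'fcbd'
  #26 SA[26]=26  'fdbecdbbffcbd'
  #27 SA[27]=13  'fddcdggdfbgbffdbecdbbffcbd'
  #28 SA[28]=3  'fegbdfgbegfddcdggdfbgbffdbecdbbffcbd'
  #29 SA[29]=0  'ffafegbdfgbegfddcdggdfbgbffdbecdbbffcbd'
  #30 SA[30]=34  'ffcbd'
  #31 SA[31]=25  'ffdbecdbbffcbd'
  #32 SA[32]=8  'fgbegfddcdggdfbgbffdbecdbbffcbd'
  #33 SA[33]=5  'gbdfgbegfddcdggdfbgbffdbecdbbffcbd'
  #34 SA[34]=9  'gbegfddcdggdfbgbffdbecdbbffcbd'
  #35 SA[35]=23  'gbffdbecdbbffcbd'
  #36 SA[36]=19  'gdfbgbffdbecdbbffcbd'
  #37 SA[37]=12  'gfddcdggdfbgbffdbecdbbffcbd'
  #38 SA[38]=18  'ggdfbgbffdbecdbbffcbd'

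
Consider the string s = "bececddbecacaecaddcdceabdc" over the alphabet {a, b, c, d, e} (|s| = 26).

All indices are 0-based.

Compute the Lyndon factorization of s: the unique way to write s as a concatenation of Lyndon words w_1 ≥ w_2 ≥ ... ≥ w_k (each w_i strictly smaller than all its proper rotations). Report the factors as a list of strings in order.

emit factor 1: 'bececdd' (i=0, period=7)
emit factor 2: 'bec' (i=7, period=3)
emit factor 3: 'acaecaddcdce' (i=10, period=12)
emit factor 4: 'abdc' (i=22, period=4)

["bececdd", "bec", "acaecaddcdce", "abdc"]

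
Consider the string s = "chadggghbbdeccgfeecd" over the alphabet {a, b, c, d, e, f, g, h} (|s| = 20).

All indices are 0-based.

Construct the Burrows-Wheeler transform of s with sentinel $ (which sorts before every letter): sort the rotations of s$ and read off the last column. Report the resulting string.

rank  rotation               last
    0  $chadggghbbdeccgfeecd  d
    1  adggghbbdeccgfeecd$ch  h
    2  bbdeccgfeecd$chadgggh  h
    3  bdeccgfeecd$chadggghb  b
    4  ccgfeecd$chadggghbbde  e
    5  cd$chadggghbbdeccgfee  e
    6  cgfeecd$chadggghbbdec  c
    7  chadggghbbdeccgfeecd$  $
    8  d$chadggghbbdeccgfeec  c
    9  deccgfeecd$chadggghbb  b
   10  dggghbbdeccgfeecd$cha  a
   11  eccgfeecd$chadggghbbd  d
   12  ecd$chadggghbbdeccgfe  e
   13  eecd$chadggghbbdeccgf  f
   14  feecd$chadggghbbdeccg  g
   15  gfeecd$chadggghbbdecc  c
   16  ggghbbdeccgfeecd$chad  d
   17  gghbbdeccgfeecd$chadg  g
   18  ghbbdeccgfeecd$chadgg  g
   19  hadggghbbdeccgfeecd$c  c
   20  hbbdeccgfeecd$chadggg  g

dhhbeec$cbadefgcdggcg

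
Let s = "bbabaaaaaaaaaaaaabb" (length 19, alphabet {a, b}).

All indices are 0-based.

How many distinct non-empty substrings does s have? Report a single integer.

sorted suffixes:
  #0 SA[0]=4  'aaaaaaaaaaaaabb'
  #1 SA[1]=5  'aaaaaaaaaaaabb'
  #2 SA[2]=6  'aaaaaaaaaaabb'
  #3 SA[3]=7  'aaaaaaaaaabb'
  #4 SA[4]=8  'aaaaaaaaabb'
  #5 SA[5]=9  'aaaaaaaabb'
  #6 SA[6]=10  'aaaaaaabb'
  #7 SA[7]=11  'aaaaaabb'
  #8 SA[8]=12  'aaaaabb'
  #9 SA[9]=13  'aaaabb'
  #10 SA[10]=14  'aaabb'
  #11 SA[11]=15  'aabb'
  #12 SA[12]=2  'abaaaaaaaaaaaaabb'
  #13 SA[13]=16  'abb'
  #14 SA[14]=18  'b'
  #15 SA[15]=3  'baaaaaaaaaaaaabb'
  #16 SA[16]=1  'babaaaaaaaaaaaaabb'
  #17 SA[17]=17  'bb'
  #18 SA[18]=0  'bbabaaaaaaaaaaaaabb'

SA = [4, 5, 6, 7, 8, 9, 10, 11, 12, 13, 14, 15, 2, 16, 18, 3, 1, 17, 0]
[i] adj suffixes → lcp
  [1] 4/5 → 12 ('aaaaaaaaaaaa')
  [2] 5/6 → 11 ('aaaaaaaaaaa')
  [3] 6/7 → 10 ('aaaaaaaaaa')
  [4] 7/8 → 9 ('aaaaaaaaa')
  [5] 8/9 → 8 ('aaaaaaaa')
  [6] 9/10 → 7 ('aaaaaaa')
  [7] 10/11 → 6 ('aaaaaa')
  [8] 11/12 → 5 ('aaaaa')
  [9] 12/13 → 4 ('aaaa')
  [10] 13/14 → 3 ('aaa')
  [11] 14/15 → 2 ('aa')
  [12] 15/2 → 1 ('a')
  [13] 2/16 → 2 ('ab')
  [14] 16/18 → 0 ('')
  [15] 18/3 → 1 ('b')
  [16] 3/1 → 2 ('ba')
  [17] 1/17 → 1 ('b')
  [18] 17/0 → 2 ('bb')

n(n+1)/2 = 19·20/2 = 190
Σ LCP = 0 + 12 + 11 + 10 + 9 + 8 + 7 + 6 + 5 + 4 + 3 + 2 + 1 + 2 + 0 + 1 + 2 + 1 + 2 = 86
distinct = 190 − 86 = 104

104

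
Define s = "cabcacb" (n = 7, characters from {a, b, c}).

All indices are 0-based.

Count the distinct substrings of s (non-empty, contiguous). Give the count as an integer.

sorted suffixes:
  #0 SA[0]=1  'abcacb'
  #1 SA[1]=4  'acb'
  #2 SA[2]=6  'b'
  #3 SA[3]=2  'bcacb'
  #4 SA[4]=0  'cabcacb'
  #5 SA[5]=3  'cacb'
  #6 SA[6]=5  'cb'

SA = [1, 4, 6, 2, 0, 3, 5]
[i] adj suffixes → lcp
  [1] 1/4 → 1 ('a')
  [2] 4/6 → 0 ('')
  [3] 6/2 → 1 ('b')
  [4] 2/0 → 0 ('')
  [5] 0/3 → 2 ('ca')
  [6] 3/5 → 1 ('c')

n(n+1)/2 = 7·8/2 = 28
Σ LCP = 0 + 1 + 0 + 1 + 0 + 2 + 1 = 5
distinct = 28 − 5 = 23

23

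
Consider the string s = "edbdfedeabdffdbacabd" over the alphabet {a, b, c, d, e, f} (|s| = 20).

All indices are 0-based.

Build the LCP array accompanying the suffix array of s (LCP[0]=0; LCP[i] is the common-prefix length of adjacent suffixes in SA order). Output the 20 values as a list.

rank→(start, suffix):
  0 → (17, 'abd')
  1 → (8, 'abdffdbacabd')
  2 → (15, 'acabd')
  3 → (14, 'bacabd')
  4 → (18, 'bd')
  5 → (2, 'bdfedeabdffdbacabd')
  6 → (9, 'bdffdbacabd')
  7 → (16, 'cabd')
  8 → (19, 'd')
  9 → (13, 'dbacabd')
  10 → (1, 'dbdfedeabdffdbacabd')
  11 → (6, 'deabdffdbacabd')
  12 → (3, 'dfedeabdffdbacabd')
  13 → (10, 'dffdbacabd')
  14 → (7, 'eabdffdbacabd')
  15 → (0, 'edbdfedeabdffdbacabd')
  16 → (5, 'edeabdffdbacabd')
  17 → (12, 'fdbacabd')
  18 → (4, 'fedeabdffdbacabd')
  19 → (11, 'ffdbacabd')

SA = [17, 8, 15, 14, 18, 2, 9, 16, 19, 13, 1, 6, 3, 10, 7, 0, 5, 12, 4, 11]
[i] adj suffixes → lcp
  [1] 17/8 → 3 ('abd')
  [2] 8/15 → 1 ('a')
  [3] 15/14 → 0 ('')
  [4] 14/18 → 1 ('b')
  [5] 18/2 → 2 ('bd')
  [6] 2/9 → 3 ('bdf')
  [7] 9/16 → 0 ('')
  [8] 16/19 → 0 ('')
  [9] 19/13 → 1 ('d')
  [10] 13/1 → 2 ('db')
  [11] 1/6 → 1 ('d')
  [12] 6/3 → 1 ('d')
  [13] 3/10 → 2 ('df')
  [14] 10/7 → 0 ('')
  [15] 7/0 → 1 ('e')
  [16] 0/5 → 2 ('ed')
  [17] 5/12 → 0 ('')
  [18] 12/4 → 1 ('f')
  [19] 4/11 → 1 ('f')

[0, 3, 1, 0, 1, 2, 3, 0, 0, 1, 2, 1, 1, 2, 0, 1, 2, 0, 1, 1]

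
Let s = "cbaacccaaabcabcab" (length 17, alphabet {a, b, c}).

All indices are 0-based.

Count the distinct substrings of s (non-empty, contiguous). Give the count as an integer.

rank | idx | suffix
   0 |   7 | aaabcabcab
   1 |   8 | aabcabcab
   2 |   2 | aacccaaabcabcab
   3 |  15 | ab
   4 |  12 | abcab
   5 |   9 | abcabcab
   6 |   3 | acccaaabcabcab
   7 |  16 | b
   8 |   1 | baacccaaabcabcab
   9 |  13 | bcab
  10 |  10 | bcabcab
  11 |   6 | caaabcabcab
  12 |  14 | cab
  13 |  11 | cabcab
  14 |   0 | cbaacccaaabcabcab
  15 |   5 | ccaaabcabcab
  16 |   4 | cccaaabcabcab

SA = [7, 8, 2, 15, 12, 9, 3, 16, 1, 13, 10, 6, 14, 11, 0, 5, 4]
[i] adj suffixes → lcp
  [1] 7/8 → 2 ('aa')
  [2] 8/2 → 2 ('aa')
  [3] 2/15 → 1 ('a')
  [4] 15/12 → 2 ('ab')
  [5] 12/9 → 5 ('abcab')
  [6] 9/3 → 1 ('a')
  [7] 3/16 → 0 ('')
  [8] 16/1 → 1 ('b')
  [9] 1/13 → 1 ('b')
  [10] 13/10 → 4 ('bcab')
  [11] 10/6 → 0 ('')
  [12] 6/14 → 2 ('ca')
  [13] 14/11 → 3 ('cab')
  [14] 11/0 → 1 ('c')
  [15] 0/5 → 1 ('c')
  [16] 5/4 → 2 ('cc')

n(n+1)/2 = 17·18/2 = 153
Σ LCP = 0 + 2 + 2 + 1 + 2 + 5 + 1 + 0 + 1 + 1 + 4 + 0 + 2 + 3 + 1 + 1 + 2 = 28
distinct = 153 − 28 = 125

125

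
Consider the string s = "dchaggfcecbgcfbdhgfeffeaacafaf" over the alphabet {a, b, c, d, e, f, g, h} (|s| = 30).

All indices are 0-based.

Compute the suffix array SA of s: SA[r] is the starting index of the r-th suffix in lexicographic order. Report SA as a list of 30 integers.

[23, 24, 28, 26, 3, 14, 10, 25, 9, 7, 12, 1, 0, 15, 22, 8, 19, 29, 27, 13, 6, 21, 18, 20, 11, 5, 17, 4, 2, 16]

sorted suffixes:
  #0 SA[0]=23  'aacafaf'
  #1 SA[1]=24  'acafaf'
  #2 SA[2]=28  'af'
  #3 SA[3]=26  'afaf'
  #4 SA[4]=3  'aggfcecbgcfbdhgfeffeaacafaf'
  #5 SA[5]=14  'bdhgfeffeaacafaf'
  #6 SA[6]=10  'bgcfbdhgfeffeaacafaf'
  #7 SA[7]=25  'cafaf'
  #8 SA[8]=9  'cbgcfbdhgfeffeaacafaf'
  #9 SA[9]=7  'cecbgcfbdhgfeffeaacafaf'
  #10 SA[10]=12  'cfbdhgfeffeaacafaf'
  #11 SA[11]=1  'chaggfcecbgcfbdhgfeffeaacafaf'
  #12 SA[12]=0  'dchaggfcecbgcfbdhgfeffeaacafaf'
  #13 SA[13]=15  'dhgfeffeaacafaf'
  #14 SA[14]=22  'eaacafaf'
  #15 SA[15]=8  'ecbgcfbdhgfeffeaacafaf'
  #16 SA[16]=19  'effeaacafaf'
  #17 SA[17]=29  'f'
  #18 SA[18]=27  'faf'
  #19 SA[19]=13  'fbdhgfeffeaacafaf'
  #20 SA[20]=6  'fcecbgcfbdhgfeffeaacafaf'
  #21 SA[21]=21  'feaacafaf'
  #22 SA[22]=18  'feffeaacafaf'
  #23 SA[23]=20  'ffeaacafaf'
  #24 SA[24]=11  'gcfbdhgfeffeaacafaf'
  #25 SA[25]=5  'gfcecbgcfbdhgfeffeaacafaf'
  #26 SA[26]=17  'gfeffeaacafaf'
  #27 SA[27]=4  'ggfcecbgcfbdhgfeffeaacafaf'
  #28 SA[28]=2  'haggfcecbgcfbdhgfeffeaacafaf'
  #29 SA[29]=16  'hgfeffeaacafaf'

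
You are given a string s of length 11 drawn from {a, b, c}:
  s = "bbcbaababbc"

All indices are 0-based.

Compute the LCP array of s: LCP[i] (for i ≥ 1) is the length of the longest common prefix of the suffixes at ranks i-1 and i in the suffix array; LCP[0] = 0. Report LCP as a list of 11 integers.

rank | idx | suffix
   0 |   4 | aababbc
   1 |   5 | ababbc
   2 |   7 | abbc
   3 |   3 | baababbc
   4 |   6 | babbc
   5 |   8 | bbc
   6 |   0 | bbcbaababbc
   7 |   9 | bc
   8 |   1 | bcbaababbc
   9 |  10 | c
  10 |   2 | cbaababbc

SA = [4, 5, 7, 3, 6, 8, 0, 9, 1, 10, 2]
rank  pair      lcp
   1  s[4:],s[5:]  1  'a'
   2  s[5:],s[7:]  2  'ab'
   3  s[7:],s[3:]  0  ''
   4  s[3:],s[6:]  2  'ba'
   5  s[6:],s[8:]  1  'b'
   6  s[8:],s[0:]  3  'bbc'
   7  s[0:],s[9:]  1  'b'
   8  s[9:],s[1:]  2  'bc'
   9  s[1:],s[10:]  0  ''
  10  s[10:],s[2:]  1  'c'

[0, 1, 2, 0, 2, 1, 3, 1, 2, 0, 1]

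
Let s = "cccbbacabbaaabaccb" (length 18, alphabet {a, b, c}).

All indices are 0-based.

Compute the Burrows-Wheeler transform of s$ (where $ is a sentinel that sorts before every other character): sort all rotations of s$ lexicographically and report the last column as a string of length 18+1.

rank  rotation             last
    0  $cccbbacabbaaabaccb  b
    1  aaabaccb$cccbbacabb  b
    2  aabaccb$cccbbacabba  a
    3  abaccb$cccbbacabbaa  a
    4  abbaaabaccb$cccbbac  c
    5  acabbaaabaccb$cccbb  b
    6  accb$cccbbacabbaaab  b
    7  b$cccbbacabbaaabacc  c
    8  baaabaccb$cccbbacab  b
    9  bacabbaaabaccb$cccb  b
   10  baccb$cccbbacabbaaa  a
   11  bbaaabaccb$cccbbaca  a
   12  bbacabbaaabaccb$ccc  c
   13  cabbaaabaccb$cccbba  a
   14  cb$cccbbacabbaaabac  c
   15  cbbacabbaaabaccb$cc  c
   16  ccb$cccbbacabbaaaba  a
   17  ccbbacabbaaabaccb$c  c
   18  cccbbacabbaaabaccb$  $

bbaacbbcbbaacaccac$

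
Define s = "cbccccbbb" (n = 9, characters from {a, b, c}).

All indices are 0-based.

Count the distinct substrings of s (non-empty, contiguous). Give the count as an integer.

33

rank→(start, suffix):
  0 → (8, 'b')
  1 → (7, 'bb')
  2 → (6, 'bbb')
  3 → (1, 'bccccbbb')
  4 → (5, 'cbbb')
  5 → (0, 'cbccccbbb')
  6 → (4, 'ccbbb')
  7 → (3, 'cccbbb')
  8 → (2, 'ccccbbb')

SA = [8, 7, 6, 1, 5, 0, 4, 3, 2]
[i] adj suffixes → lcp
  [1] 8/7 → 1 ('b')
  [2] 7/6 → 2 ('bb')
  [3] 6/1 → 1 ('b')
  [4] 1/5 → 0 ('')
  [5] 5/0 → 2 ('cb')
  [6] 0/4 → 1 ('c')
  [7] 4/3 → 2 ('cc')
  [8] 3/2 → 3 ('ccc')

n(n+1)/2 = 9·10/2 = 45
Σ LCP = 0 + 1 + 2 + 1 + 0 + 2 + 1 + 2 + 3 = 12
distinct = 45 − 12 = 33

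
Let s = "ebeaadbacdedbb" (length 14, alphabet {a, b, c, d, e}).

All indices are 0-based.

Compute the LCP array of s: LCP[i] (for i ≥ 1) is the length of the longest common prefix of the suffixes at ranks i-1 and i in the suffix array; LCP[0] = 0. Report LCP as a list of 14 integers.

rank→(start, suffix):
  0 → (3, 'aadbacdedbb')
  1 → (7, 'acdedbb')
  2 → (4, 'adbacdedbb')
  3 → (13, 'b')
  4 → (6, 'bacdedbb')
  5 → (12, 'bb')
  6 → (1, 'beaadbacdedbb')
  7 → (8, 'cdedbb')
  8 → (5, 'dbacdedbb')
  9 → (11, 'dbb')
  10 → (9, 'dedbb')
  11 → (2, 'eaadbacdedbb')
  12 → (0, 'ebeaadbacdedbb')
  13 → (10, 'edbb')

SA = [3, 7, 4, 13, 6, 12, 1, 8, 5, 11, 9, 2, 0, 10]
rank  pair      lcp
   1  s[3:],s[7:]  1  'a'
   2  s[7:],s[4:]  1  'a'
   3  s[4:],s[13:]  0  ''
   4  s[13:],s[6:]  1  'b'
   5  s[6:],s[12:]  1  'b'
   6  s[12:],s[1:]  1  'b'
   7  s[1:],s[8:]  0  ''
   8  s[8:],s[5:]  0  ''
   9  s[5:],s[11:]  2  'db'
  10  s[11:],s[9:]  1  'd'
  11  s[9:],s[2:]  0  ''
  12  s[2:],s[0:]  1  'e'
  13  s[0:],s[10:]  1  'e'

[0, 1, 1, 0, 1, 1, 1, 0, 0, 2, 1, 0, 1, 1]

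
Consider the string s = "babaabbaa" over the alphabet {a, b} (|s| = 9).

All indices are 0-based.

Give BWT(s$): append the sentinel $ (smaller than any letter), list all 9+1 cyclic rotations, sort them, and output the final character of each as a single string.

aabbbaba$a

rank  rotation    last
    0  $babaabbaa  a
    1  a$babaabba  a
    2  aa$babaabb  b
    3  aabbaa$bab  b
    4  abaabbaa$b  b
    5  abbaa$baba  a
    6  baa$babaab  b
    7  baabbaa$ba  a
    8  babaabbaa$  $
    9  bbaa$babaa  a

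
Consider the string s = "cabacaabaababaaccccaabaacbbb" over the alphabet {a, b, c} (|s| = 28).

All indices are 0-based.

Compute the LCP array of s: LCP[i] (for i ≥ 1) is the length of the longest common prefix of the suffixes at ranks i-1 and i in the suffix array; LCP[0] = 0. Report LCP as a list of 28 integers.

[0, 5, 4, 2, 3, 1, 4, 5, 3, 3, 1, 2, 2, 0, 1, 3, 4, 2, 2, 1, 2, 0, 6, 2, 1, 1, 2, 3]

sorted suffixes:
  #0 SA[0]=5  'aabaababaaccccaabaacbbb'
  #1 SA[1]=19  'aabaacbbb'
  #2 SA[2]=8  'aababaaccccaabaacbbb'
  #3 SA[3]=22  'aacbbb'
  #4 SA[4]=13  'aaccccaabaacbbb'
  #5 SA[5]=6  'abaababaaccccaabaacbbb'
  #6 SA[6]=20  'abaacbbb'
  #7 SA[7]=11  'abaaccccaabaacbbb'
  #8 SA[8]=9  'ababaaccccaabaacbbb'
  #9 SA[9]=1  'abacaabaababaaccccaabaacbbb'
  #10 SA[10]=3  'acaabaababaaccccaabaacbbb'
  #11 SA[11]=23  'acbbb'
  #12 SA[12]=14  'accccaabaacbbb'
  #13 SA[13]=27  'b'
  #14 SA[14]=7  'baababaaccccaabaacbbb'
  #15 SA[15]=21  'baacbbb'
  #16 SA[16]=12  'baaccccaabaacbbb'
  #17 SA[17]=10  'babaaccccaabaacbbb'
  #18 SA[18]=2  'bacaabaababaaccccaabaacbbb'
  #19 SA[19]=26  'bb'
  #20 SA[20]=25  'bbb'
  #21 SA[21]=4  'caabaababaaccccaabaacbbb'
  #22 SA[22]=18  'caabaacbbb'
  #23 SA[23]=0  'cabacaabaababaaccccaabaacbbb'
  #24 SA[24]=24  'cbbb'
  #25 SA[25]=17  'ccaabaacbbb'
  #26 SA[26]=16  'cccaabaacbbb'
  #27 SA[27]=15  'ccccaabaacbbb'

SA = [5, 19, 8, 22, 13, 6, 20, 11, 9, 1, 3, 23, 14, 27, 7, 21, 12, 10, 2, 26, 25, 4, 18, 0, 24, 17, 16, 15]
[i] adj suffixes → lcp
  [1] 5/19 → 5 ('aabaa')
  [2] 19/8 → 4 ('aaba')
  [3] 8/22 → 2 ('aa')
  [4] 22/13 → 3 ('aac')
  [5] 13/6 → 1 ('a')
  [6] 6/20 → 4 ('abaa')
  [7] 20/11 → 5 ('abaac')
  [8] 11/9 → 3 ('aba')
  [9] 9/1 → 3 ('aba')
  [10] 1/3 → 1 ('a')
  [11] 3/23 → 2 ('ac')
  [12] 23/14 → 2 ('ac')
  [13] 14/27 → 0 ('')
  [14] 27/7 → 1 ('b')
  [15] 7/21 → 3 ('baa')
  [16] 21/12 → 4 ('baac')
  [17] 12/10 → 2 ('ba')
  [18] 10/2 → 2 ('ba')
  [19] 2/26 → 1 ('b')
  [20] 26/25 → 2 ('bb')
  [21] 25/4 → 0 ('')
  [22] 4/18 → 6 ('caabaa')
  [23] 18/0 → 2 ('ca')
  [24] 0/24 → 1 ('c')
  [25] 24/17 → 1 ('c')
  [26] 17/16 → 2 ('cc')
  [27] 16/15 → 3 ('ccc')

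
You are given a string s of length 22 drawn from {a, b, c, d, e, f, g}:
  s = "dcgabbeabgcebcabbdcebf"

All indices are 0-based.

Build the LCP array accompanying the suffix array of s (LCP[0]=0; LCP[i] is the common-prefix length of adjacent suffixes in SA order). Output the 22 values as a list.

[0, 3, 2, 0, 2, 1, 1, 1, 1, 1, 0, 1, 3, 1, 0, 2, 0, 1, 2, 0, 0, 1]

sorted suffixes:
  #0 SA[0]=14  'abbdcebf'
  #1 SA[1]=3  'abbeabgcebcabbdcebf'
  #2 SA[2]=7  'abgcebcabbdcebf'
  #3 SA[3]=15  'bbdcebf'
  #4 SA[4]=4  'bbeabgcebcabbdcebf'
  #5 SA[5]=12  'bcabbdcebf'
  #6 SA[6]=16  'bdcebf'
  #7 SA[7]=5  'beabgcebcabbdcebf'
  #8 SA[8]=20  'bf'
  #9 SA[9]=8  'bgcebcabbdcebf'
  #10 SA[10]=13  'cabbdcebf'
  #11 SA[11]=10  'cebcabbdcebf'
  #12 SA[12]=18  'cebf'
  #13 SA[13]=1  'cgabbeabgcebcabbdcebf'
  #14 SA[14]=17  'dcebf'
  #15 SA[15]=0  'dcgabbeabgcebcabbdcebf'
  #16 SA[16]=6  'eabgcebcabbdcebf'
  #17 SA[17]=11  'ebcabbdcebf'
  #18 SA[18]=19  'ebf'
  #19 SA[19]=21  'f'
  #20 SA[20]=2  'gabbeabgcebcabbdcebf'
  #21 SA[21]=9  'gcebcabbdcebf'

SA = [14, 3, 7, 15, 4, 12, 16, 5, 20, 8, 13, 10, 18, 1, 17, 0, 6, 11, 19, 21, 2, 9]
[i] adj suffixes → lcp
  [1] 14/3 → 3 ('abb')
  [2] 3/7 → 2 ('ab')
  [3] 7/15 → 0 ('')
  [4] 15/4 → 2 ('bb')
  [5] 4/12 → 1 ('b')
  [6] 12/16 → 1 ('b')
  [7] 16/5 → 1 ('b')
  [8] 5/20 → 1 ('b')
  [9] 20/8 → 1 ('b')
  [10] 8/13 → 0 ('')
  [11] 13/10 → 1 ('c')
  [12] 10/18 → 3 ('ceb')
  [13] 18/1 → 1 ('c')
  [14] 1/17 → 0 ('')
  [15] 17/0 → 2 ('dc')
  [16] 0/6 → 0 ('')
  [17] 6/11 → 1 ('e')
  [18] 11/19 → 2 ('eb')
  [19] 19/21 → 0 ('')
  [20] 21/2 → 0 ('')
  [21] 2/9 → 1 ('g')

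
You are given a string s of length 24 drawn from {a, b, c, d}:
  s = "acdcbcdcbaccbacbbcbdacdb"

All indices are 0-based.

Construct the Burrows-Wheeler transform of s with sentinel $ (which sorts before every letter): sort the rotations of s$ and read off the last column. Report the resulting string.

bbbd$dcccbcccdadbaababccc

rank  rotation                   last
    0  $acdcbcdcbaccbacbbcbdacdb  b
    1  acbbcbdacdb$acdcbcdcbaccb  b
    2  accbacbbcbdacdb$acdcbcdcb  b
    3  acdb$acdcbcdcbaccbacbbcbd  d
    4  acdcbcdcbaccbacbbcbdacdb$  $
    5  b$acdcbcdcbaccbacbbcbdacd  d
    6  bacbbcbdacdb$acdcbcdcbacc  c
    7  baccbacbbcbdacdb$acdcbcdc  c
    8  bbcbdacdb$acdcbcdcbaccbac  c
    9  bcbdacdb$acdcbcdcbaccbacb  b
   10  bcdcbaccbacbbcbdacdb$acdc  c
   11  bdacdb$acdcbcdcbaccbacbbc  c
   12  cbacbbcbdacdb$acdcbcdcbac  c
   13  cbaccbacbbcbdacdb$acdcbcd  d
   14  cbbcbdacdb$acdcbcdcbaccba  a
   15  cbcdcbaccbacbbcbdacdb$acd  d
   16  cbdacdb$acdcbcdcbaccbacbb  b
   17  ccbacbbcbdacdb$acdcbcdcba  a
   18  cdb$acdcbcdcbaccbacbbcbda  a
   19  cdcbaccbacbbcbdacdb$acdcb  b
   20  cdcbcdcbaccbacbbcbdacdb$a  a
   21  dacdb$acdcbcdcbaccbacbbcb  b
   22  db$acdcbcdcbaccbacbbcbdac  c
   23  dcbaccbacbbcbdacdb$acdcbc  c
   24  dcbcdcbaccbacbbcbdacdb$ac  c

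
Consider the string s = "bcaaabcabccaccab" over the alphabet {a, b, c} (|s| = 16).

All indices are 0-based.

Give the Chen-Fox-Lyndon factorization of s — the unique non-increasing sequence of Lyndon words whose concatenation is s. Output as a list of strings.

["bc", "aaabcabccaccab"]

emit factor 1: 'bc' (i=0, period=2)
emit factor 2: 'aaabcabccaccab' (i=2, period=14)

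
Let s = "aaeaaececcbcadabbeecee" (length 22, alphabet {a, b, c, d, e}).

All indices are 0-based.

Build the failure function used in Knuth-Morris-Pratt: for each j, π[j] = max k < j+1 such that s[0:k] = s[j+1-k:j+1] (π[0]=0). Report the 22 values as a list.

[0, 1, 0, 1, 2, 3, 0, 0, 0, 0, 0, 0, 1, 0, 1, 0, 0, 0, 0, 0, 0, 0]

π[0] = 0
j=1 s[j]='a': π[1]=1 (border 'a')
j=2 s[j]='e': k: 1→0; π[2]=0 (border '')
j=3 s[j]='a': π[3]=1 (border 'a')
j=4 s[j]='a': π[4]=2 (border 'aa')
j=5 s[j]='e': π[5]=3 (border 'aae')
j=6 s[j]='c': k: 3→0; π[6]=0 (border '')
j=7 s[j]='e': π[7]=0 (border '')
j=8 s[j]='c': π[8]=0 (border '')
j=9 s[j]='c': π[9]=0 (border '')
j=10 s[j]='b': π[10]=0 (border '')
j=11 s[j]='c': π[11]=0 (border '')
j=12 s[j]='a': π[12]=1 (border 'a')
j=13 s[j]='d': k: 1→0; π[13]=0 (border '')
j=14 s[j]='a': π[14]=1 (border 'a')
j=15 s[j]='b': k: 1→0; π[15]=0 (border '')
j=16 s[j]='b': π[16]=0 (border '')
j=17 s[j]='e': π[17]=0 (border '')
j=18 s[j]='e': π[18]=0 (border '')
j=19 s[j]='c': π[19]=0 (border '')
j=20 s[j]='e': π[20]=0 (border '')
j=21 s[j]='e': π[21]=0 (border '')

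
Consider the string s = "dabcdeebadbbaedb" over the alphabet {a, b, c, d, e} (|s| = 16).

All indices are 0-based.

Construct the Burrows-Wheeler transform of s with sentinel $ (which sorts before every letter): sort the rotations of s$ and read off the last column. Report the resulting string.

bdbbdebdab$eacead

rank  rotation           last
    0  $dabcdeebadbbaedb  b
    1  abcdeebadbbaedb$d  d
    2  adbbaedb$dabcdeeb  b
    3  aedb$dabcdeebadbb  b
    4  b$dabcdeebadbbaed  d
    5  badbbaedb$dabcdee  e
    6  baedb$dabcdeebadb  b
    7  bbaedb$dabcdeebad  d
    8  bcdeebadbbaedb$da  a
    9  cdeebadbbaedb$dab  b
   10  dabcdeebadbbaedb$  $
   11  db$dabcdeebadbbae  e
   12  dbbaedb$dabcdeeba  a
   13  deebadbbaedb$dabc  c
   14  ebadbbaedb$dabcde  e
   15  edb$dabcdeebadbba  a
   16  eebadbbaedb$dabcd  d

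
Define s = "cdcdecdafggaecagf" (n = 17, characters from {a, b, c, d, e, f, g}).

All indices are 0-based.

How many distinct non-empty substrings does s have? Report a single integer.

139

rank→(start, suffix):
  0 → (11, 'aecagf')
  1 → (7, 'afggaecagf')
  2 → (14, 'agf')
  3 → (13, 'cagf')
  4 → (5, 'cdafggaecagf')
  5 → (0, 'cdcdecdafggaecagf')
  6 → (2, 'cdecdafggaecagf')
  7 → (6, 'dafggaecagf')
  8 → (1, 'dcdecdafggaecagf')
  9 → (3, 'decdafggaecagf')
  10 → (12, 'ecagf')
  11 → (4, 'ecdafggaecagf')
  12 → (16, 'f')
  13 → (8, 'fggaecagf')
  14 → (10, 'gaecagf')
  15 → (15, 'gf')
  16 → (9, 'ggaecagf')

SA = [11, 7, 14, 13, 5, 0, 2, 6, 1, 3, 12, 4, 16, 8, 10, 15, 9]
i: (SA[i-1],SA[i]) lcp shared
  1: (11,7) 1 'a'
  2: (7,14) 1 'a'
  3: (14,13) 0 ''
  4: (13,5) 1 'c'
  5: (5,0) 2 'cd'
  6: (0,2) 2 'cd'
  7: (2,6) 0 ''
  8: (6,1) 1 'd'
  9: (1,3) 1 'd'
  10: (3,12) 0 ''
  11: (12,4) 2 'ec'
  12: (4,16) 0 ''
  13: (16,8) 1 'f'
  14: (8,10) 0 ''
  15: (10,15) 1 'g'
  16: (15,9) 1 'g'

n(n+1)/2 = 17·18/2 = 153
Σ LCP = 0 + 1 + 1 + 0 + 1 + 2 + 2 + 0 + 1 + 1 + 0 + 2 + 0 + 1 + 0 + 1 + 1 = 14
distinct = 153 − 14 = 139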